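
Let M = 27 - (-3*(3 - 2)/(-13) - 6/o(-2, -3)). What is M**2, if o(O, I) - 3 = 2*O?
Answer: 72900/169 ≈ 431.36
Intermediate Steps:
o(O, I) = 3 + 2*O
M = 270/13 (M = 27 - (-3*(3 - 2)/(-13) - 6/(3 + 2*(-2))) = 27 - (-3*1*(-1/13) - 6/(3 - 4)) = 27 - (-3*(-1/13) - 6/(-1)) = 27 - (3/13 - 6*(-1)) = 27 - (3/13 + 6) = 27 - 1*81/13 = 27 - 81/13 = 270/13 ≈ 20.769)
M**2 = (270/13)**2 = 72900/169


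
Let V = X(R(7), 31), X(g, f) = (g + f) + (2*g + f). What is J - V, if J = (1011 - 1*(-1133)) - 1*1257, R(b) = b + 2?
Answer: 798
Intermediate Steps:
R(b) = 2 + b
X(g, f) = 2*f + 3*g (X(g, f) = (f + g) + (f + 2*g) = 2*f + 3*g)
V = 89 (V = 2*31 + 3*(2 + 7) = 62 + 3*9 = 62 + 27 = 89)
J = 887 (J = (1011 + 1133) - 1257 = 2144 - 1257 = 887)
J - V = 887 - 1*89 = 887 - 89 = 798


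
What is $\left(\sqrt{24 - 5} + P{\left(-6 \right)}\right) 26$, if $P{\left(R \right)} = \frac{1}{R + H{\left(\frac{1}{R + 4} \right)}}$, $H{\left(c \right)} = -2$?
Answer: $- \frac{13}{4} + 26 \sqrt{19} \approx 110.08$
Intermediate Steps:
$P{\left(R \right)} = \frac{1}{-2 + R}$ ($P{\left(R \right)} = \frac{1}{R - 2} = \frac{1}{-2 + R}$)
$\left(\sqrt{24 - 5} + P{\left(-6 \right)}\right) 26 = \left(\sqrt{24 - 5} + \frac{1}{-2 - 6}\right) 26 = \left(\sqrt{19} + \frac{1}{-8}\right) 26 = \left(\sqrt{19} - \frac{1}{8}\right) 26 = \left(- \frac{1}{8} + \sqrt{19}\right) 26 = - \frac{13}{4} + 26 \sqrt{19}$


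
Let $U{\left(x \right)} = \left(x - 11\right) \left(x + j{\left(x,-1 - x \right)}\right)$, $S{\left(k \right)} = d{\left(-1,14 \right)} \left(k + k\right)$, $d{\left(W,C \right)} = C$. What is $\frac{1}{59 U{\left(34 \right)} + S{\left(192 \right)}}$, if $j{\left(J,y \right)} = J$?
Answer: $\frac{1}{97652} \approx 1.024 \cdot 10^{-5}$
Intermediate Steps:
$S{\left(k \right)} = 28 k$ ($S{\left(k \right)} = 14 \left(k + k\right) = 14 \cdot 2 k = 28 k$)
$U{\left(x \right)} = 2 x \left(-11 + x\right)$ ($U{\left(x \right)} = \left(x - 11\right) \left(x + x\right) = \left(-11 + x\right) 2 x = 2 x \left(-11 + x\right)$)
$\frac{1}{59 U{\left(34 \right)} + S{\left(192 \right)}} = \frac{1}{59 \cdot 2 \cdot 34 \left(-11 + 34\right) + 28 \cdot 192} = \frac{1}{59 \cdot 2 \cdot 34 \cdot 23 + 5376} = \frac{1}{59 \cdot 1564 + 5376} = \frac{1}{92276 + 5376} = \frac{1}{97652}$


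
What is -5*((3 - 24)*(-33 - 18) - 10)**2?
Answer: -5628605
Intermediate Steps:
-5*((3 - 24)*(-33 - 18) - 10)**2 = -5*(-21*(-51) - 10)**2 = -5*(1071 - 10)**2 = -5*1061**2 = -5*1125721 = -5628605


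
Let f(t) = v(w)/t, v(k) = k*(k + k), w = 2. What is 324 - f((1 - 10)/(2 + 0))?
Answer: 2932/9 ≈ 325.78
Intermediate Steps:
v(k) = 2*k² (v(k) = k*(2*k) = 2*k²)
f(t) = 8/t (f(t) = (2*2²)/t = (2*4)/t = 8/t)
324 - f((1 - 10)/(2 + 0)) = 324 - 8/((1 - 10)/(2 + 0)) = 324 - 8/((-9/2)) = 324 - 8/((-9*½)) = 324 - 8/(-9/2) = 324 - 8*(-2)/9 = 324 - 1*(-16/9) = 324 + 16/9 = 2932/9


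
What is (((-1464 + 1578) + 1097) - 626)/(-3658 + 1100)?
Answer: -585/2558 ≈ -0.22869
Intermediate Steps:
(((-1464 + 1578) + 1097) - 626)/(-3658 + 1100) = ((114 + 1097) - 626)/(-2558) = (1211 - 626)*(-1/2558) = 585*(-1/2558) = -585/2558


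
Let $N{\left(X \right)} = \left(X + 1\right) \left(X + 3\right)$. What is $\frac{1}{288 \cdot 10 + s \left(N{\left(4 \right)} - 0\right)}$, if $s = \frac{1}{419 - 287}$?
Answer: $\frac{132}{380195} \approx 0.00034719$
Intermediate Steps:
$N{\left(X \right)} = \left(1 + X\right) \left(3 + X\right)$
$s = \frac{1}{132} \approx 0.0075758$
$\frac{1}{288 \cdot 10 + s \left(N{\left(4 \right)} - 0\right)} = \frac{1}{288 \cdot 10 + \frac{\left(3 + 4^{2} + 4 \cdot 4\right) - 0}{132}} = \frac{1}{2880 + \frac{\left(3 + 16 + 16\right) + 0}{132}} = \frac{1}{2880 + \frac{35 + 0}{132}} = \frac{1}{2880 + \frac{1}{132} \cdot 35} = \frac{1}{2880 + \frac{35}{132}} = \frac{1}{\frac{380195}{132}} = \frac{132}{380195}$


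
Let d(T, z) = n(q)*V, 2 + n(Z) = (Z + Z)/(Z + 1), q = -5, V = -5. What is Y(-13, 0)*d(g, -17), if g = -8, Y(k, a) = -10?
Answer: 25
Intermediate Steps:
n(Z) = -2 + 2*Z/(1 + Z) (n(Z) = -2 + (Z + Z)/(Z + 1) = -2 + (2*Z)/(1 + Z) = -2 + 2*Z/(1 + Z))
d(T, z) = -5/2 (d(T, z) = -2/(1 - 5)*(-5) = -2/(-4)*(-5) = -2*(-¼)*(-5) = (½)*(-5) = -5/2)
Y(-13, 0)*d(g, -17) = -10*(-5/2) = 25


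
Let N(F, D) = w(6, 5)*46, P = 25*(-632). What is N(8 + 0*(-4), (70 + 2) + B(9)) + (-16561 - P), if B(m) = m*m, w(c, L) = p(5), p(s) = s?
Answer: -531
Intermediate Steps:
w(c, L) = 5
B(m) = m²
P = -15800
N(F, D) = 230 (N(F, D) = 5*46 = 230)
N(8 + 0*(-4), (70 + 2) + B(9)) + (-16561 - P) = 230 + (-16561 - 1*(-15800)) = 230 + (-16561 + 15800) = 230 - 761 = -531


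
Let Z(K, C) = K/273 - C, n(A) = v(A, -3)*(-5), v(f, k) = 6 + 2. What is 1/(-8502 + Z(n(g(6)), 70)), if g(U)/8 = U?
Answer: -273/2340196 ≈ -0.00011666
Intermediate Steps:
g(U) = 8*U
v(f, k) = 8
n(A) = -40 (n(A) = 8*(-5) = -40)
Z(K, C) = -C + K/273 (Z(K, C) = K*(1/273) - C = K/273 - C = -C + K/273)
1/(-8502 + Z(n(g(6)), 70)) = 1/(-8502 + (-1*70 + (1/273)*(-40))) = 1/(-8502 + (-70 - 40/273)) = 1/(-8502 - 19150/273) = 1/(-2340196/273) = -273/2340196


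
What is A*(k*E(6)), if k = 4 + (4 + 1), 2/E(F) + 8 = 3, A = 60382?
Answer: -1086876/5 ≈ -2.1738e+5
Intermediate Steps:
E(F) = -2/5 (E(F) = 2/(-8 + 3) = 2/(-5) = 2*(-1/5) = -2/5)
k = 9 (k = 4 + 5 = 9)
A*(k*E(6)) = 60382*(9*(-2/5)) = 60382*(-18/5) = -1086876/5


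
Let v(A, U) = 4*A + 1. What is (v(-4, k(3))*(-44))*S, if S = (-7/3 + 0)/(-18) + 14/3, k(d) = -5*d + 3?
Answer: 28490/9 ≈ 3165.6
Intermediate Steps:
k(d) = 3 - 5*d
v(A, U) = 1 + 4*A
S = 259/54 (S = (-7*1/3 + 0)*(-1/18) + 14*(1/3) = (-7/3 + 0)*(-1/18) + 14/3 = -7/3*(-1/18) + 14/3 = 7/54 + 14/3 = 259/54 ≈ 4.7963)
(v(-4, k(3))*(-44))*S = ((1 + 4*(-4))*(-44))*(259/54) = ((1 - 16)*(-44))*(259/54) = -15*(-44)*(259/54) = 660*(259/54) = 28490/9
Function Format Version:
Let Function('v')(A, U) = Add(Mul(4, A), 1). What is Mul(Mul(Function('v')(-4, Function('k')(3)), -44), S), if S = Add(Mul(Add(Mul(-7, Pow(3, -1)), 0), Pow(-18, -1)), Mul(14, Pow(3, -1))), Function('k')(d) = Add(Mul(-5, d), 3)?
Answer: Rational(28490, 9) ≈ 3165.6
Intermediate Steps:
Function('k')(d) = Add(3, Mul(-5, d))
Function('v')(A, U) = Add(1, Mul(4, A))
S = Rational(259, 54) (S = Add(Mul(Add(Mul(-7, Rational(1, 3)), 0), Rational(-1, 18)), Mul(14, Rational(1, 3))) = Add(Mul(Add(Rational(-7, 3), 0), Rational(-1, 18)), Rational(14, 3)) = Add(Mul(Rational(-7, 3), Rational(-1, 18)), Rational(14, 3)) = Add(Rational(7, 54), Rational(14, 3)) = Rational(259, 54) ≈ 4.7963)
Mul(Mul(Function('v')(-4, Function('k')(3)), -44), S) = Mul(Mul(Add(1, Mul(4, -4)), -44), Rational(259, 54)) = Mul(Mul(Add(1, -16), -44), Rational(259, 54)) = Mul(Mul(-15, -44), Rational(259, 54)) = Mul(660, Rational(259, 54)) = Rational(28490, 9)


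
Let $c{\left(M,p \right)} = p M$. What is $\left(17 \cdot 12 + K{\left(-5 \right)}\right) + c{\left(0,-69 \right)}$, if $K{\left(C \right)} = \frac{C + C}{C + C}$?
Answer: $205$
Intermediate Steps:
$c{\left(M,p \right)} = M p$
$K{\left(C \right)} = 1$ ($K{\left(C \right)} = \frac{2 C}{2 C} = 2 C \frac{1}{2 C} = 1$)
$\left(17 \cdot 12 + K{\left(-5 \right)}\right) + c{\left(0,-69 \right)} = \left(17 \cdot 12 + 1\right) + 0 \left(-69\right) = \left(204 + 1\right) + 0 = 205 + 0 = 205$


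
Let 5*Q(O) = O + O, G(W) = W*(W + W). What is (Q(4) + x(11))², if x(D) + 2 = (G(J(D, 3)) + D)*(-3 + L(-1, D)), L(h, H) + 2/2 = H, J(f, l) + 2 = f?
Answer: 36638809/25 ≈ 1.4656e+6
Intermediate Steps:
J(f, l) = -2 + f
G(W) = 2*W² (G(W) = W*(2*W) = 2*W²)
L(h, H) = -1 + H
x(D) = -2 + (-4 + D)*(D + 2*(-2 + D)²) (x(D) = -2 + (2*(-2 + D)² + D)*(-3 + (-1 + D)) = -2 + (D + 2*(-2 + D)²)*(-4 + D) = -2 + (-4 + D)*(D + 2*(-2 + D)²))
Q(O) = 2*O/5 (Q(O) = (O + O)/5 = (2*O)/5 = 2*O/5)
(Q(4) + x(11))² = ((⅖)*4 + (-34 - 15*11² + 2*11³ + 36*11))² = (8/5 + (-34 - 15*121 + 2*1331 + 396))² = (8/5 + (-34 - 1815 + 2662 + 396))² = (8/5 + 1209)² = (6053/5)² = 36638809/25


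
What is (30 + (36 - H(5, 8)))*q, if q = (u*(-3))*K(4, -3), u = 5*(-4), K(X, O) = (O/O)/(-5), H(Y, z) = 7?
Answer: -708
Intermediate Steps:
K(X, O) = -1/5 (K(X, O) = 1*(-1/5) = -1/5)
u = -20
q = -12 (q = -20*(-3)*(-1/5) = 60*(-1/5) = -12)
(30 + (36 - H(5, 8)))*q = (30 + (36 - 1*7))*(-12) = (30 + (36 - 7))*(-12) = (30 + 29)*(-12) = 59*(-12) = -708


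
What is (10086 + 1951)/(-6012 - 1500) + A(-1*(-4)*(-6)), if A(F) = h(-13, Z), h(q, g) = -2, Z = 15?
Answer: -27061/7512 ≈ -3.6024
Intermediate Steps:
A(F) = -2
(10086 + 1951)/(-6012 - 1500) + A(-1*(-4)*(-6)) = (10086 + 1951)/(-6012 - 1500) - 2 = 12037/(-7512) - 2 = 12037*(-1/7512) - 2 = -12037/7512 - 2 = -27061/7512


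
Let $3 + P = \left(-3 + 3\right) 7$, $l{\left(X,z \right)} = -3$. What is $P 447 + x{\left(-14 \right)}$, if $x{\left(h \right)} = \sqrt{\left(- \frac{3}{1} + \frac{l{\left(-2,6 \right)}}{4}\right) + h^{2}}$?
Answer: $-1341 + \frac{\sqrt{769}}{2} \approx -1327.1$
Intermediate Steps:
$P = -3$ ($P = -3 + \left(-3 + 3\right) 7 = -3 + 0 \cdot 7 = -3 + 0 = -3$)
$x{\left(h \right)} = \sqrt{- \frac{15}{4} + h^{2}}$ ($x{\left(h \right)} = \sqrt{\left(- \frac{3}{1} - \frac{3}{4}\right) + h^{2}} = \sqrt{\left(\left(-3\right) 1 - \frac{3}{4}\right) + h^{2}} = \sqrt{\left(-3 - \frac{3}{4}\right) + h^{2}} = \sqrt{- \frac{15}{4} + h^{2}}$)
$P 447 + x{\left(-14 \right)} = \left(-3\right) 447 + \frac{\sqrt{-15 + 4 \left(-14\right)^{2}}}{2} = -1341 + \frac{\sqrt{-15 + 4 \cdot 196}}{2} = -1341 + \frac{\sqrt{-15 + 784}}{2} = -1341 + \frac{\sqrt{769}}{2}$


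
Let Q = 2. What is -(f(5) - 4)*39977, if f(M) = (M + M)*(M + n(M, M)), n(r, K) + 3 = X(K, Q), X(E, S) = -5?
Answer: 1359218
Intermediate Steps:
n(r, K) = -8 (n(r, K) = -3 - 5 = -8)
f(M) = 2*M*(-8 + M) (f(M) = (M + M)*(M - 8) = (2*M)*(-8 + M) = 2*M*(-8 + M))
-(f(5) - 4)*39977 = -(2*5*(-8 + 5) - 4)*39977 = -(2*5*(-3) - 4)*39977 = -(-30 - 4)*39977 = -1*(-34)*39977 = 34*39977 = 1359218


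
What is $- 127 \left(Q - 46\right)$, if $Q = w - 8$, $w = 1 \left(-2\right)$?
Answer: $7112$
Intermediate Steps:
$w = -2$
$Q = -10$ ($Q = -2 - 8 = -10$)
$- 127 \left(Q - 46\right) = - 127 \left(-10 - 46\right) = \left(-127\right) \left(-56\right) = 7112$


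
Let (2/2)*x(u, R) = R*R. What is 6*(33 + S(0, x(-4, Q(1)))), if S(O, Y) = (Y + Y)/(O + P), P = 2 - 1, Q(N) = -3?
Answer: 306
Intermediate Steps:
P = 1
x(u, R) = R**2 (x(u, R) = R*R = R**2)
S(O, Y) = 2*Y/(1 + O) (S(O, Y) = (Y + Y)/(O + 1) = (2*Y)/(1 + O) = 2*Y/(1 + O))
6*(33 + S(0, x(-4, Q(1)))) = 6*(33 + 2*(-3)**2/(1 + 0)) = 6*(33 + 2*9/1) = 6*(33 + 2*9*1) = 6*(33 + 18) = 6*51 = 306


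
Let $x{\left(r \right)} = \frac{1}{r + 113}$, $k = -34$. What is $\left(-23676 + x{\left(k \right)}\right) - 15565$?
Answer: $- \frac{3100038}{79} \approx -39241.0$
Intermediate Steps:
$x{\left(r \right)} = \frac{1}{113 + r}$
$\left(-23676 + x{\left(k \right)}\right) - 15565 = \left(-23676 + \frac{1}{113 - 34}\right) - 15565 = \left(-23676 + \frac{1}{79}\right) - 15565 = - \frac{1870403}{79} - 15565 = - \frac{3100038}{79}$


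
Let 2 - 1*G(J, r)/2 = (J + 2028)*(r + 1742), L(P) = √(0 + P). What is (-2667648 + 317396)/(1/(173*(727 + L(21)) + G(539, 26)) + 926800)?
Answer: -58174894759943343655566492/22940728255314320224952267 - 406593596*√21/68822184765942960674856801 ≈ -2.5359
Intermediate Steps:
L(P) = √P
G(J, r) = 4 - 2*(1742 + r)*(2028 + J) (G(J, r) = 4 - 2*(J + 2028)*(r + 1742) = 4 - 2*(2028 + J)*(1742 + r) = 4 - 2*(1742 + r)*(2028 + J))
(-2667648 + 317396)/(1/(173*(727 + L(21)) + G(539, 26)) + 926800) = (-2667648 + 317396)/(1/(173*(727 + √21) + (-7065548 - 4056*26 - 3484*539 - 2*539*26)) + 926800) = -2350252/(1/((125771 + 173*√21) + (-7065548 - 105456 - 1877876 - 28028)) + 926800) = -2350252/(1/((125771 + 173*√21) - 9076908) + 926800) = -2350252/(1/(-8951137 + 173*√21) + 926800) = -2350252/(926800 + 1/(-8951137 + 173*√21))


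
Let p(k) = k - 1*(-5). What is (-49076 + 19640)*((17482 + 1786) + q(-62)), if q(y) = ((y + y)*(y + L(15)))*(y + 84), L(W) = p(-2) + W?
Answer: -4100434800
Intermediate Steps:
p(k) = 5 + k (p(k) = k + 5 = 5 + k)
L(W) = 3 + W (L(W) = (5 - 2) + W = 3 + W)
q(y) = 2*y*(18 + y)*(84 + y) (q(y) = ((y + y)*(y + (3 + 15)))*(y + 84) = ((2*y)*(y + 18))*(84 + y) = ((2*y)*(18 + y))*(84 + y) = (2*y*(18 + y))*(84 + y) = 2*y*(18 + y)*(84 + y))
(-49076 + 19640)*((17482 + 1786) + q(-62)) = (-49076 + 19640)*((17482 + 1786) + 2*(-62)*(1512 + (-62)**2 + 102*(-62))) = -29436*(19268 + 2*(-62)*(1512 + 3844 - 6324)) = -29436*(19268 + 2*(-62)*(-968)) = -29436*(19268 + 120032) = -29436*139300 = -4100434800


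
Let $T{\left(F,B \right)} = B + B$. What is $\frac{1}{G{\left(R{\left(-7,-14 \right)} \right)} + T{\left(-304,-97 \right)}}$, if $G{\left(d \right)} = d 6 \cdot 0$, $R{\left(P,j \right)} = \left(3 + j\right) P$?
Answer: $- \frac{1}{194} \approx -0.0051546$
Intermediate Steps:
$R{\left(P,j \right)} = P \left(3 + j\right)$
$G{\left(d \right)} = 0$ ($G{\left(d \right)} = 6 d 0 = 0$)
$T{\left(F,B \right)} = 2 B$
$\frac{1}{G{\left(R{\left(-7,-14 \right)} \right)} + T{\left(-304,-97 \right)}} = \frac{1}{0 + 2 \left(-97\right)} = \frac{1}{0 - 194} = \frac{1}{-194} = - \frac{1}{194}$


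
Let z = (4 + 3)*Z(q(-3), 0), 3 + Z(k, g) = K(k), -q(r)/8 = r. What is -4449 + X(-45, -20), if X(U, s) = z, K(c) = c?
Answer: -4302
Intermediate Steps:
q(r) = -8*r
Z(k, g) = -3 + k
z = 147 (z = (4 + 3)*(-3 - 8*(-3)) = 7*(-3 + 24) = 7*21 = 147)
X(U, s) = 147
-4449 + X(-45, -20) = -4449 + 147 = -4302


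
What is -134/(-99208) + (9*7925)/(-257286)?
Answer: -586794523/2127069124 ≈ -0.27587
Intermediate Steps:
-134/(-99208) + (9*7925)/(-257286) = -134*(-1/99208) + 71325*(-1/257286) = 67/49604 - 23775/85762 = -586794523/2127069124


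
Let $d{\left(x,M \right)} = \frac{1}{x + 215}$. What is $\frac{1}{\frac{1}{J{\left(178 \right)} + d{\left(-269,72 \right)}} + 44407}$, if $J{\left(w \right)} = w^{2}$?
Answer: $\frac{1710935}{75977490599} \approx 2.2519 \cdot 10^{-5}$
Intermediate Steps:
$d{\left(x,M \right)} = \frac{1}{215 + x}$
$\frac{1}{\frac{1}{J{\left(178 \right)} + d{\left(-269,72 \right)}} + 44407} = \frac{1}{\frac{1}{178^{2} + \frac{1}{215 - 269}} + 44407} = \frac{1}{\frac{1}{31684 + \frac{1}{-54}} + 44407} = \frac{1}{\frac{1}{31684 - \frac{1}{54}} + 44407} = \frac{1}{\frac{1}{\frac{1710935}{54}} + 44407} = \frac{1}{\frac{54}{1710935} + 44407} = \frac{1}{\frac{75977490599}{1710935}} = \frac{1710935}{75977490599}$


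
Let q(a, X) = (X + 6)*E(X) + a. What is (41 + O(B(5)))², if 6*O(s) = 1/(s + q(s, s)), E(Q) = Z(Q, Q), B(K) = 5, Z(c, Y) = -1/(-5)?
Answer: 225330121/133956 ≈ 1682.1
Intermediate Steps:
Z(c, Y) = ⅕ (Z(c, Y) = -1*(-⅕) = ⅕)
E(Q) = ⅕
q(a, X) = 6/5 + a + X/5 (q(a, X) = (X + 6)*(⅕) + a = (6 + X)*(⅕) + a = (6/5 + X/5) + a = 6/5 + a + X/5)
O(s) = 1/(6*(6/5 + 11*s/5)) (O(s) = 1/(6*(s + (6/5 + s + s/5))) = 1/(6*(s + (6/5 + 6*s/5))) = 1/(6*(6/5 + 11*s/5)))
(41 + O(B(5)))² = (41 + 5/(6*(6 + 11*5)))² = (41 + 5/(6*(6 + 55)))² = (41 + (⅚)/61)² = (41 + (⅚)*(1/61))² = (41 + 5/366)² = (15011/366)² = 225330121/133956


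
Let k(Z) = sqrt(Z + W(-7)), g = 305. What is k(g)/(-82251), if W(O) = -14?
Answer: -sqrt(291)/82251 ≈ -0.00020740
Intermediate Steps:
k(Z) = sqrt(-14 + Z) (k(Z) = sqrt(Z - 14) = sqrt(-14 + Z))
k(g)/(-82251) = sqrt(-14 + 305)/(-82251) = sqrt(291)*(-1/82251) = -sqrt(291)/82251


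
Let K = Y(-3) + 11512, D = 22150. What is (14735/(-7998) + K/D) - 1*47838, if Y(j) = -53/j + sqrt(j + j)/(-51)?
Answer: -2118752135644/44288925 - I*sqrt(6)/1129650 ≈ -47839.0 - 2.1684e-6*I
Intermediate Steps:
Y(j) = -53/j - sqrt(2)*sqrt(j)/51 (Y(j) = -53/j + sqrt(2*j)*(-1/51) = -53/j + (sqrt(2)*sqrt(j))*(-1/51) = -53/j - sqrt(2)*sqrt(j)/51)
K = 34589/3 - I*sqrt(6)/51 (K = (1/51)*(-2703 - sqrt(2)*(-3)**(3/2))/(-3) + 11512 = (1/51)*(-1/3)*(-2703 - sqrt(2)*(-3*I*sqrt(3))) + 11512 = (1/51)*(-1/3)*(-2703 + 3*I*sqrt(6)) + 11512 = (53/3 - I*sqrt(6)/51) + 11512 = 34589/3 - I*sqrt(6)/51 ≈ 11530.0 - 0.048029*I)
(14735/(-7998) + K/D) - 1*47838 = (14735/(-7998) + (34589/3 - I*sqrt(6)/51)/22150) - 1*47838 = (14735*(-1/7998) + (34589/3 - I*sqrt(6)/51)*(1/22150)) - 47838 = (-14735/7998 + (34589/66450 - I*sqrt(6)/1129650)) - 47838 = (-58541494/44288925 - I*sqrt(6)/1129650) - 47838 = -2118752135644/44288925 - I*sqrt(6)/1129650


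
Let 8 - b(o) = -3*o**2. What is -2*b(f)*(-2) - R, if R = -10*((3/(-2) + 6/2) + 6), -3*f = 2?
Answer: 337/3 ≈ 112.33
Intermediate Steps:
f = -2/3 (f = -1/3*2 = -2/3 ≈ -0.66667)
b(o) = 8 + 3*o**2 (b(o) = 8 - (-3)*o**2 = 8 + 3*o**2)
R = -75 (R = -10*((3*(-1/2) + 6*(1/2)) + 6) = -10*((-3/2 + 3) + 6) = -10*(3/2 + 6) = -10*15/2 = -75)
-2*b(f)*(-2) - R = -2*(8 + 3*(-2/3)**2)*(-2) - 1*(-75) = -2*(8 + 3*(4/9))*(-2) + 75 = -2*(8 + 4/3)*(-2) + 75 = -2*28/3*(-2) + 75 = -56/3*(-2) + 75 = 112/3 + 75 = 337/3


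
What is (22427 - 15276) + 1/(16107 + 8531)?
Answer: 176186339/24638 ≈ 7151.0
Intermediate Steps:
(22427 - 15276) + 1/(16107 + 8531) = 7151 + 1/24638 = 176186339/24638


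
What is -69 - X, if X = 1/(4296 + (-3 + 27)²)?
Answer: -336169/4872 ≈ -69.000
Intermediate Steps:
X = 1/4872 (X = 1/(4296 + 24²) = 1/(4296 + 576) = 1/4872 ≈ 0.00020525)
-69 - X = -69 - 1*1/4872 = -69 - 1/4872 = -336169/4872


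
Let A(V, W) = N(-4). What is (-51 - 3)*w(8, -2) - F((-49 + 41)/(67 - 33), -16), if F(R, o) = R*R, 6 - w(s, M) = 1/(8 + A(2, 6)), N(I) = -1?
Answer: -639958/2023 ≈ -316.34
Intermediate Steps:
A(V, W) = -1
w(s, M) = 41/7 (w(s, M) = 6 - 1/(8 - 1) = 6 - 1/7 = 6 - 1*⅐ = 6 - ⅐ = 41/7)
F(R, o) = R²
(-51 - 3)*w(8, -2) - F((-49 + 41)/(67 - 33), -16) = (-51 - 3)*(41/7) - ((-49 + 41)/(67 - 33))² = -54*41/7 - (-8/34)² = -2214/7 - (-8*1/34)² = -2214/7 - (-4/17)² = -2214/7 - 1*16/289 = -2214/7 - 16/289 = -639958/2023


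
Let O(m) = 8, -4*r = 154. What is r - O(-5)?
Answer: -93/2 ≈ -46.500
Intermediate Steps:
r = -77/2 (r = -¼*154 = -77/2 ≈ -38.500)
r - O(-5) = -77/2 - 1*8 = -77/2 - 8 = -93/2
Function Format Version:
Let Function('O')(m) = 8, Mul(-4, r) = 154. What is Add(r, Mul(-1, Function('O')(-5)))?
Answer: Rational(-93, 2) ≈ -46.500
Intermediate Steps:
r = Rational(-77, 2) (r = Mul(Rational(-1, 4), 154) = Rational(-77, 2) ≈ -38.500)
Add(r, Mul(-1, Function('O')(-5))) = Add(Rational(-77, 2), Mul(-1, 8)) = Add(Rational(-77, 2), -8) = Rational(-93, 2)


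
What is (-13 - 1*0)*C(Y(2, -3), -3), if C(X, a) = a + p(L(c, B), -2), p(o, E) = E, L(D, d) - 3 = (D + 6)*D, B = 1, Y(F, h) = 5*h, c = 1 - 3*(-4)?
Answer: 65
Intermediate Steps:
c = 13 (c = 1 + 12 = 13)
L(D, d) = 3 + D*(6 + D) (L(D, d) = 3 + (D + 6)*D = 3 + (6 + D)*D = 3 + D*(6 + D))
C(X, a) = -2 + a (C(X, a) = a - 2 = -2 + a)
(-13 - 1*0)*C(Y(2, -3), -3) = (-13 - 1*0)*(-2 - 3) = (-13 + 0)*(-5) = -13*(-5) = 65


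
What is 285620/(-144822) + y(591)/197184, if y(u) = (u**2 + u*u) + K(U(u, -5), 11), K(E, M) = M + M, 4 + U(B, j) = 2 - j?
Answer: 934388291/594928776 ≈ 1.5706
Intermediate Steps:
U(B, j) = -2 - j (U(B, j) = -4 + (2 - j) = -2 - j)
K(E, M) = 2*M
y(u) = 22 + 2*u**2 (y(u) = (u**2 + u*u) + 2*11 = (u**2 + u**2) + 22 = 2*u**2 + 22 = 22 + 2*u**2)
285620/(-144822) + y(591)/197184 = 285620/(-144822) + (22 + 2*591**2)/197184 = 285620*(-1/144822) + (22 + 2*349281)*(1/197184) = -142810/72411 + (22 + 698562)*(1/197184) = -142810/72411 + 698584*(1/197184) = -142810/72411 + 87323/24648 = 934388291/594928776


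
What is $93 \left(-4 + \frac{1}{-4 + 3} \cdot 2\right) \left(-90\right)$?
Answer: $50220$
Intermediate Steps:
$93 \left(-4 + \frac{1}{-4 + 3} \cdot 2\right) \left(-90\right) = 93 \left(-4 + \frac{1}{-1} \cdot 2\right) \left(-90\right) = 93 \left(-4 - 2\right) \left(-90\right) = 93 \left(-6\right) \left(-90\right) = \left(-558\right) \left(-90\right) = 50220$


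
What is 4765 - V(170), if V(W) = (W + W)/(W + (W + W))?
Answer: 14293/3 ≈ 4764.3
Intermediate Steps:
V(W) = 2/3 (V(W) = (2*W)/(W + 2*W) = (2*W)/((3*W)) = (2*W)*(1/(3*W)) = 2/3)
4765 - V(170) = 4765 - 1*2/3 = 4765 - 2/3 = 14293/3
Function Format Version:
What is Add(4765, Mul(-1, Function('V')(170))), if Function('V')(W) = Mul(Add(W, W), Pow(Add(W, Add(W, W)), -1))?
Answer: Rational(14293, 3) ≈ 4764.3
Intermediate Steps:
Function('V')(W) = Rational(2, 3) (Function('V')(W) = Mul(Mul(2, W), Pow(Add(W, Mul(2, W)), -1)) = Mul(Mul(2, W), Pow(Mul(3, W), -1)) = Mul(Mul(2, W), Mul(Rational(1, 3), Pow(W, -1))) = Rational(2, 3))
Add(4765, Mul(-1, Function('V')(170))) = Add(4765, Mul(-1, Rational(2, 3))) = Add(4765, Rational(-2, 3)) = Rational(14293, 3)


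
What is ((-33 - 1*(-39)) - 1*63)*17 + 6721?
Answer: 5752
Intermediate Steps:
((-33 - 1*(-39)) - 1*63)*17 + 6721 = ((-33 + 39) - 63)*17 + 6721 = (6 - 63)*17 + 6721 = -57*17 + 6721 = -969 + 6721 = 5752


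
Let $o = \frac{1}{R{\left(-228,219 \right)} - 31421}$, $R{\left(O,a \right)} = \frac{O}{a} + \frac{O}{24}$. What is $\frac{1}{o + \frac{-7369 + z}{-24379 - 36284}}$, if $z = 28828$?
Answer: $- \frac{92794270105}{32828105031} \approx -2.8267$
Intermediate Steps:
$R{\left(O,a \right)} = \frac{O}{24} + \frac{O}{a}$ ($R{\left(O,a \right)} = \frac{O}{a} + O \frac{1}{24} = \frac{O}{a} + \frac{O}{24} = \frac{O}{24} + \frac{O}{a}$)
$o = - \frac{146}{4589005}$ ($o = \frac{1}{\left(\frac{1}{24} \left(-228\right) - \frac{228}{219}\right) - 31421} = \frac{1}{\left(- \frac{19}{2} - \frac{76}{73}\right) - 31421} = \frac{1}{- \frac{1539}{146} - 31421} = \frac{1}{- \frac{4589005}{146}} = - \frac{146}{4589005} \approx -3.1815 \cdot 10^{-5}$)
$\frac{1}{o + \frac{-7369 + z}{-24379 - 36284}} = \frac{1}{- \frac{146}{4589005} + \frac{-7369 + 28828}{-24379 - 36284}} = \frac{1}{- \frac{146}{4589005} + \frac{21459}{-60663}} = \frac{1}{- \frac{146}{4589005} + 21459 \left(- \frac{1}{60663}\right)} = \frac{1}{- \frac{146}{4589005} - \frac{7153}{20221}} = \frac{1}{- \frac{32828105031}{92794270105}} = - \frac{92794270105}{32828105031}$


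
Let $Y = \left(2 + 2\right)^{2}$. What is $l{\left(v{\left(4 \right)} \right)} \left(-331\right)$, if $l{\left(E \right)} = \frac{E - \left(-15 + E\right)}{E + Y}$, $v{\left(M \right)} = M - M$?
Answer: $- \frac{4965}{16} \approx -310.31$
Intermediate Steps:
$v{\left(M \right)} = 0$
$Y = 16$ ($Y = 4^{2} = 16$)
$l{\left(E \right)} = \frac{15}{16 + E}$ ($l{\left(E \right)} = \frac{E - \left(-15 + E\right)}{E + 16} = \frac{15}{16 + E}$)
$l{\left(v{\left(4 \right)} \right)} \left(-331\right) = \frac{15}{16 + 0} \left(-331\right) = \frac{15}{16} \left(-331\right) = - \frac{4965}{16}$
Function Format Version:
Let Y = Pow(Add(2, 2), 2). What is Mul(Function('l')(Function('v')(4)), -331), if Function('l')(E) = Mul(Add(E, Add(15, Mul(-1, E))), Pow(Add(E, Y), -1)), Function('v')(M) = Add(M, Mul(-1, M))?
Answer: Rational(-4965, 16) ≈ -310.31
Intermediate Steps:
Function('v')(M) = 0
Y = 16 (Y = Pow(4, 2) = 16)
Function('l')(E) = Mul(15, Pow(Add(16, E), -1)) (Function('l')(E) = Mul(Add(E, Add(15, Mul(-1, E))), Pow(Add(E, 16), -1)) = Mul(15, Pow(Add(16, E), -1)))
Mul(Function('l')(Function('v')(4)), -331) = Mul(Mul(15, Pow(Add(16, 0), -1)), -331) = Mul(Mul(15, Pow(16, -1)), -331) = Mul(Mul(15, Rational(1, 16)), -331) = Mul(Rational(15, 16), -331) = Rational(-4965, 16)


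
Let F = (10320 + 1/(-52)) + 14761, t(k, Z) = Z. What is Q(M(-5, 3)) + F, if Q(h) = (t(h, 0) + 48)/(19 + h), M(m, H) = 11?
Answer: 6521471/260 ≈ 25083.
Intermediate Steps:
Q(h) = 48/(19 + h) (Q(h) = (0 + 48)/(19 + h) = 48/(19 + h))
F = 1304211/52 (F = (10320 - 1/52) + 14761 = 536639/52 + 14761 = 1304211/52 ≈ 25081.)
Q(M(-5, 3)) + F = 48/(19 + 11) + 1304211/52 = 48/30 + 1304211/52 = 48*(1/30) + 1304211/52 = 8/5 + 1304211/52 = 6521471/260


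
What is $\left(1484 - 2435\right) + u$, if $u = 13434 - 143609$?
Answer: $-131126$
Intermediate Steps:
$u = -130175$ ($u = 13434 - 143609 = -130175$)
$\left(1484 - 2435\right) + u = \left(1484 - 2435\right) - 130175 = -951 - 130175 = -131126$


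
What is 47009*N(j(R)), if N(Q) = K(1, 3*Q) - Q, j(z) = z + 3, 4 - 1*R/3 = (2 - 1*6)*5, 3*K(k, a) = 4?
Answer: -10388989/3 ≈ -3.4630e+6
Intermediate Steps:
K(k, a) = 4/3 (K(k, a) = (1/3)*4 = 4/3)
R = 72 (R = 12 - 3*(2 - 1*6)*5 = 12 - 3*(2 - 6)*5 = 12 - (-12)*5 = 12 - 3*(-20) = 12 + 60 = 72)
j(z) = 3 + z
N(Q) = 4/3 - Q
47009*N(j(R)) = 47009*(4/3 - (3 + 72)) = 47009*(4/3 - 1*75) = 47009*(4/3 - 75) = 47009*(-221/3) = -10388989/3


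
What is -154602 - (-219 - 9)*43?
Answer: -144798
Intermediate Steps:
-154602 - (-219 - 9)*43 = -154602 - (-228)*43 = -154602 - 1*(-9804) = -154602 + 9804 = -144798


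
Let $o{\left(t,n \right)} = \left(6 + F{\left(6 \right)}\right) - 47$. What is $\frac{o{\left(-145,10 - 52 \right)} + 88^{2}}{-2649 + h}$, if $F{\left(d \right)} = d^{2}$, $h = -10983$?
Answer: $- \frac{109}{192} \approx -0.56771$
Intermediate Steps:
$o{\left(t,n \right)} = -5$ ($o{\left(t,n \right)} = \left(6 + 6^{2}\right) - 47 = \left(6 + 36\right) - 47 = 42 - 47 = -5$)
$\frac{o{\left(-145,10 - 52 \right)} + 88^{2}}{-2649 + h} = \frac{-5 + 88^{2}}{-2649 - 10983} = \frac{-5 + 7744}{-13632} = 7739 \left(- \frac{1}{13632}\right) = - \frac{109}{192}$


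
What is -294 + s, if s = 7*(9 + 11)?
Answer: -154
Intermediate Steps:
s = 140 (s = 7*20 = 140)
-294 + s = -294 + 140 = -154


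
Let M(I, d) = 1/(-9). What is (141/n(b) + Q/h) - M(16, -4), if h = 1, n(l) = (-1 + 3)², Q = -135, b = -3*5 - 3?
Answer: -3587/36 ≈ -99.639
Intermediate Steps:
M(I, d) = -⅑ (M(I, d) = 1*(-⅑) = -⅑)
b = -18 (b = -15 - 3 = -18)
n(l) = 4 (n(l) = 2² = 4)
(141/n(b) + Q/h) - M(16, -4) = (141/4 - 135/1) - 1*(-⅑) = (141*(¼) - 135*1) + ⅑ = (141/4 - 135) + ⅑ = -399/4 + ⅑ = -3587/36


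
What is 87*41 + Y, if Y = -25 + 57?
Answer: 3599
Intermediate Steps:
Y = 32
87*41 + Y = 87*41 + 32 = 3567 + 32 = 3599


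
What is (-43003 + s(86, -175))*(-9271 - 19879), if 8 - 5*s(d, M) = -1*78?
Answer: 1253036070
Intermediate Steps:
s(d, M) = 86/5 (s(d, M) = 8/5 - (-1)*78/5 = 8/5 - ⅕*(-78) = 8/5 + 78/5 = 86/5)
(-43003 + s(86, -175))*(-9271 - 19879) = (-43003 + 86/5)*(-9271 - 19879) = -214929/5*(-29150) = 1253036070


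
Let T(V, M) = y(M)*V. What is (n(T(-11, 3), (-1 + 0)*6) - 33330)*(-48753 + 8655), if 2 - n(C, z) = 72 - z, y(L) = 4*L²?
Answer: 1339513788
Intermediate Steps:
T(V, M) = 4*V*M² (T(V, M) = (4*M²)*V = 4*V*M²)
n(C, z) = -70 + z (n(C, z) = 2 - (72 - z) = 2 + (-72 + z) = -70 + z)
(n(T(-11, 3), (-1 + 0)*6) - 33330)*(-48753 + 8655) = ((-70 + (-1 + 0)*6) - 33330)*(-48753 + 8655) = ((-70 - 1*6) - 33330)*(-40098) = ((-70 - 6) - 33330)*(-40098) = (-76 - 33330)*(-40098) = -33406*(-40098) = 1339513788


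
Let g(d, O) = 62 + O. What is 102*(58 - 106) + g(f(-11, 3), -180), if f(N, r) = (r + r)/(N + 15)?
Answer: -5014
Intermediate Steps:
f(N, r) = 2*r/(15 + N) (f(N, r) = (2*r)/(15 + N) = 2*r/(15 + N))
102*(58 - 106) + g(f(-11, 3), -180) = 102*(58 - 106) + (62 - 180) = 102*(-48) - 118 = -4896 - 118 = -5014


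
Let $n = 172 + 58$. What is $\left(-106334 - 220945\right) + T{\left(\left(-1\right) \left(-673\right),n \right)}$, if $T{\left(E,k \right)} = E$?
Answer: $-326606$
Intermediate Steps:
$n = 230$
$\left(-106334 - 220945\right) + T{\left(\left(-1\right) \left(-673\right),n \right)} = \left(-106334 - 220945\right) - -673 = -327279 + 673 = -326606$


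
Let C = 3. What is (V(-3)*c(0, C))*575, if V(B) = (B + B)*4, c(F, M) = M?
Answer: -41400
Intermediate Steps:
V(B) = 8*B (V(B) = (2*B)*4 = 8*B)
(V(-3)*c(0, C))*575 = ((8*(-3))*3)*575 = -24*3*575 = -72*575 = -41400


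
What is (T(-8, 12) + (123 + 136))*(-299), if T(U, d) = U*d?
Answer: -48737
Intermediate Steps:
(T(-8, 12) + (123 + 136))*(-299) = (-8*12 + (123 + 136))*(-299) = (-96 + 259)*(-299) = 163*(-299) = -48737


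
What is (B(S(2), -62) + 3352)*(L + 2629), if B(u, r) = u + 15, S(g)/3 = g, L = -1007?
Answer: 5471006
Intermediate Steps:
S(g) = 3*g
B(u, r) = 15 + u
(B(S(2), -62) + 3352)*(L + 2629) = ((15 + 3*2) + 3352)*(-1007 + 2629) = ((15 + 6) + 3352)*1622 = (21 + 3352)*1622 = 3373*1622 = 5471006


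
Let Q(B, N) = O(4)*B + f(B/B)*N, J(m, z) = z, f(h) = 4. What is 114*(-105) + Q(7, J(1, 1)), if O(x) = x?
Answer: -11938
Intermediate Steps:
Q(B, N) = 4*B + 4*N
114*(-105) + Q(7, J(1, 1)) = 114*(-105) + (4*7 + 4*1) = -11970 + (28 + 4) = -11970 + 32 = -11938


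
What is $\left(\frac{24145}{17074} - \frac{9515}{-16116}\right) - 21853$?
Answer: $- \frac{3006310037111}{137582292} \approx -21851.0$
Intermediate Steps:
$\left(\frac{24145}{17074} - \frac{9515}{-16116}\right) - 21853 = \left(24145 \cdot \frac{1}{17074} - - \frac{9515}{16116}\right) - 21853 = \left(\frac{24145}{17074} + \frac{9515}{16116}\right) - 21853 = \frac{275789965}{137582292} - 21853 = - \frac{3006310037111}{137582292}$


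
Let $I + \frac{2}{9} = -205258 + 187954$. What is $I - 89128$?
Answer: $- \frac{957890}{9} \approx -1.0643 \cdot 10^{5}$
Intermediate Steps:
$I = - \frac{155738}{9}$ ($I = - \frac{2}{9} + \left(-205258 + 187954\right) = - \frac{2}{9} - 17304 = - \frac{155738}{9} \approx -17304.0$)
$I - 89128 = - \frac{155738}{9} - 89128 = - \frac{957890}{9}$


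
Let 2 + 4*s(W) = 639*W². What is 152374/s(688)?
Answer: 304748/151233407 ≈ 0.0020151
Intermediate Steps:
s(W) = -½ + 639*W²/4 (s(W) = -½ + (639*W²)/4 = -½ + 639*W²/4)
152374/s(688) = 152374/(-½ + (639/4)*688²) = 152374/(-½ + (639/4)*473344) = 152374/(-½ + 75616704) = 152374/(151233407/2) = 152374*(2/151233407) = 304748/151233407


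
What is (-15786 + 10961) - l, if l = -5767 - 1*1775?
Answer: 2717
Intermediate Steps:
l = -7542 (l = -5767 - 1775 = -7542)
(-15786 + 10961) - l = (-15786 + 10961) - 1*(-7542) = -4825 + 7542 = 2717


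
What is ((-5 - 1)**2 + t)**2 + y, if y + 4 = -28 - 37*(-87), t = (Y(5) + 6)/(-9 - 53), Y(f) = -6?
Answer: 4483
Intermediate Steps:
t = 0 (t = (-6 + 6)/(-9 - 53) = 0/(-62) = 0*(-1/62) = 0)
y = 3187 (y = -4 + (-28 - 37*(-87)) = -4 + (-28 + 3219) = -4 + 3191 = 3187)
((-5 - 1)**2 + t)**2 + y = ((-5 - 1)**2 + 0)**2 + 3187 = ((-6)**2 + 0)**2 + 3187 = (36 + 0)**2 + 3187 = 36**2 + 3187 = 1296 + 3187 = 4483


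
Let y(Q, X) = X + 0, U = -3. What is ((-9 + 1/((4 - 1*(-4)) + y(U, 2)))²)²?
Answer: 62742241/10000 ≈ 6274.2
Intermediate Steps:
y(Q, X) = X
((-9 + 1/((4 - 1*(-4)) + y(U, 2)))²)² = ((-9 + 1/((4 - 1*(-4)) + 2))²)² = ((-9 + 1/((4 + 4) + 2))²)² = ((-9 + 1/(8 + 2))²)² = ((-9 + 1/10)²)² = ((-9 + ⅒)²)² = ((-89/10)²)² = (7921/100)² = 62742241/10000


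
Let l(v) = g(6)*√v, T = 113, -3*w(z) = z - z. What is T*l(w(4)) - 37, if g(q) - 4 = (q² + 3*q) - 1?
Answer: -37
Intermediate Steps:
w(z) = 0 (w(z) = -(z - z)/3 = -⅓*0 = 0)
g(q) = 3 + q² + 3*q (g(q) = 4 + ((q² + 3*q) - 1) = 4 + (-1 + q² + 3*q) = 3 + q² + 3*q)
l(v) = 57*√v (l(v) = (3 + 6² + 3*6)*√v = (3 + 36 + 18)*√v = 57*√v)
T*l(w(4)) - 37 = 113*(57*√0) - 37 = 113*(57*0) - 37 = 113*0 - 37 = 0 - 37 = -37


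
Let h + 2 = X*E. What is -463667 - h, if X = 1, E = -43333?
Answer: -420332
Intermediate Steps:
h = -43335 (h = -2 + 1*(-43333) = -2 - 43333 = -43335)
-463667 - h = -463667 - 1*(-43335) = -463667 + 43335 = -420332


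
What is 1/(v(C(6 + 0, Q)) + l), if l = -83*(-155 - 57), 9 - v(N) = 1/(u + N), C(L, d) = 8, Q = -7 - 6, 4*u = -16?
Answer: 4/70419 ≈ 5.6803e-5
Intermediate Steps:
u = -4 (u = (1/4)*(-16) = -4)
Q = -13
v(N) = 9 - 1/(-4 + N)
l = 17596 (l = -83*(-212) = 17596)
1/(v(C(6 + 0, Q)) + l) = 1/((-37 + 9*8)/(-4 + 8) + 17596) = 1/((-37 + 72)/4 + 17596) = 1/((1/4)*35 + 17596) = 1/(35/4 + 17596) = 1/(70419/4) = 4/70419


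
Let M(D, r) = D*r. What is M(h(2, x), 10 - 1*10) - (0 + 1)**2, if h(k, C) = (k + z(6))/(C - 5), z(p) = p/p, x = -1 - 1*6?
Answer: -1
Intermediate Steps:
x = -7 (x = -1 - 6 = -7)
z(p) = 1
h(k, C) = (1 + k)/(-5 + C) (h(k, C) = (k + 1)/(C - 5) = (1 + k)/(-5 + C))
M(h(2, x), 10 - 1*10) - (0 + 1)**2 = ((1 + 2)/(-5 - 7))*(10 - 1*10) - (0 + 1)**2 = (3/(-12))*(10 - 10) - 1*1**2 = -1/12*3*0 - 1*1 = -1/4*0 - 1 = 0 - 1 = -1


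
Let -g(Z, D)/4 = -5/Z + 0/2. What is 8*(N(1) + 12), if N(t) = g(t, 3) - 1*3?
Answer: 232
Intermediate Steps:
g(Z, D) = 20/Z (g(Z, D) = -4*(-5/Z + 0/2) = -4*(-5/Z + 0*(1/2)) = -4*(-5/Z + 0) = -(-20)/Z = 20/Z)
N(t) = -3 + 20/t (N(t) = 20/t - 1*3 = 20/t - 3 = -3 + 20/t)
8*(N(1) + 12) = 8*((-3 + 20/1) + 12) = 8*((-3 + 20*1) + 12) = 8*((-3 + 20) + 12) = 8*(17 + 12) = 8*29 = 232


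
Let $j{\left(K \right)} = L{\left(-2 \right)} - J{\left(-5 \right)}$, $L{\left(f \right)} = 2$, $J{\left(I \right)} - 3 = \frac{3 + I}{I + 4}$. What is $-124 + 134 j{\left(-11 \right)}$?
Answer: $-526$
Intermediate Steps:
$J{\left(I \right)} = 3 + \frac{3 + I}{4 + I}$ ($J{\left(I \right)} = 3 + \frac{3 + I}{I + 4} = 3 + \frac{3 + I}{4 + I}$)
$j{\left(K \right)} = -3$ ($j{\left(K \right)} = 2 - \frac{15 + 4 \left(-5\right)}{4 - 5} = 2 - \frac{15 - 20}{-1} = 2 - \left(-1\right) \left(-5\right) = 2 - 5 = -3$)
$-124 + 134 j{\left(-11 \right)} = -124 + 134 \left(-3\right) = -124 - 402 = -526$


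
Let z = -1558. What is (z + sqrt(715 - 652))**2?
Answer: 2427427 - 9348*sqrt(7) ≈ 2.4027e+6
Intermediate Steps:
(z + sqrt(715 - 652))**2 = (-1558 + sqrt(715 - 652))**2 = (-1558 + sqrt(63))**2 = (-1558 + 3*sqrt(7))**2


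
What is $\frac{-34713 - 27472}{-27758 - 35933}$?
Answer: $\frac{62185}{63691} \approx 0.97635$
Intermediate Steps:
$\frac{-34713 - 27472}{-27758 - 35933} = - \frac{62185}{-27758 - 35933} = - \frac{62185}{-63691} = \left(-62185\right) \left(- \frac{1}{63691}\right) = \frac{62185}{63691}$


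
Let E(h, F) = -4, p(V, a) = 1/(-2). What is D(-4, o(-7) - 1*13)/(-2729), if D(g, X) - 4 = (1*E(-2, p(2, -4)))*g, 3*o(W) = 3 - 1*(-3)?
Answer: -20/2729 ≈ -0.0073287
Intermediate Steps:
p(V, a) = -½
o(W) = 2 (o(W) = (3 - 1*(-3))/3 = (3 + 3)/3 = (⅓)*6 = 2)
D(g, X) = 4 - 4*g (D(g, X) = 4 + (1*(-4))*g = 4 - 4*g)
D(-4, o(-7) - 1*13)/(-2729) = (4 - 4*(-4))/(-2729) = (4 + 16)*(-1/2729) = 20*(-1/2729) = -20/2729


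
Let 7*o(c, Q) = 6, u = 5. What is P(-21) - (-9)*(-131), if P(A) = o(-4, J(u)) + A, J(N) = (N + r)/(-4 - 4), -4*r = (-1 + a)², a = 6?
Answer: -8394/7 ≈ -1199.1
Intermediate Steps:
r = -25/4 (r = -(-1 + 6)²/4 = -¼*5² = -¼*25 = -25/4 ≈ -6.2500)
J(N) = 25/32 - N/8 (J(N) = (N - 25/4)/(-4 - 4) = (-25/4 + N)/(-8) = (-25/4 + N)*(-⅛) = 25/32 - N/8)
o(c, Q) = 6/7 (o(c, Q) = (⅐)*6 = 6/7)
P(A) = 6/7 + A
P(-21) - (-9)*(-131) = (6/7 - 21) - (-9)*(-131) = -141/7 - 1*1179 = -141/7 - 1179 = -8394/7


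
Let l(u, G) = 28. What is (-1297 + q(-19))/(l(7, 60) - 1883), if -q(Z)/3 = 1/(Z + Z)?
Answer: 49283/70490 ≈ 0.69915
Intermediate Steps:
q(Z) = -3/(2*Z) (q(Z) = -3/(Z + Z) = -3*1/(2*Z) = -3/(2*Z))
(-1297 + q(-19))/(l(7, 60) - 1883) = (-1297 - 3/2/(-19))/(28 - 1883) = (-1297 - 3/2*(-1/19))/(-1855) = (-1297 + 3/38)*(-1/1855) = -49283/38*(-1/1855) = 49283/70490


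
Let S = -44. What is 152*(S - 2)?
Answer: -6992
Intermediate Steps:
152*(S - 2) = 152*(-44 - 2) = 152*(-46) = -6992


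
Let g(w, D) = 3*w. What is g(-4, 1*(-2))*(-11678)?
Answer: 140136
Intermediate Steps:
g(-4, 1*(-2))*(-11678) = (3*(-4))*(-11678) = -12*(-11678) = 140136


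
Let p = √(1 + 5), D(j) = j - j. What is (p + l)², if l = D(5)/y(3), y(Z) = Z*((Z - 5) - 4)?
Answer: 6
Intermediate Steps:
y(Z) = Z*(-9 + Z) (y(Z) = Z*((-5 + Z) - 4) = Z*(-9 + Z))
D(j) = 0
p = √6 ≈ 2.4495
l = 0 (l = 0/((3*(-9 + 3))) = 0/((3*(-6))) = 0/(-18) = 0*(-1/18) = 0)
(p + l)² = (√6 + 0)² = (√6)² = 6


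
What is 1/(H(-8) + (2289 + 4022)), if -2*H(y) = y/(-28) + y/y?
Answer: 14/88345 ≈ 0.00015847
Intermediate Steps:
H(y) = -½ + y/56 (H(y) = -(y/(-28) + y/y)/2 = -(y*(-1/28) + 1)/2 = -(-y/28 + 1)/2 = -(1 - y/28)/2 = -½ + y/56)
1/(H(-8) + (2289 + 4022)) = 1/((-½ + (1/56)*(-8)) + (2289 + 4022)) = 1/((-½ - ⅐) + 6311) = 1/(-9/14 + 6311) = 1/(88345/14) = 14/88345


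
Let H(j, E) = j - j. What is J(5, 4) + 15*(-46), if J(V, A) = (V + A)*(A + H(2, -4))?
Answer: -654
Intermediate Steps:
H(j, E) = 0
J(V, A) = A*(A + V) (J(V, A) = (V + A)*(A + 0) = (A + V)*A = A*(A + V))
J(5, 4) + 15*(-46) = 4*(4 + 5) + 15*(-46) = 4*9 - 690 = 36 - 690 = -654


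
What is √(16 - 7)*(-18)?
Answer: -54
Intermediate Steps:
√(16 - 7)*(-18) = √9*(-18) = 3*(-18) = -54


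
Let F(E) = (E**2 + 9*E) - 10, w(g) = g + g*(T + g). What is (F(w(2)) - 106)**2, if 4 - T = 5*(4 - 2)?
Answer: 17956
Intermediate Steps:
T = -6 (T = 4 - 5*(4 - 2) = 4 - 5*2 = 4 - 1*10 = 4 - 10 = -6)
w(g) = g + g*(-6 + g)
F(E) = -10 + E**2 + 9*E
(F(w(2)) - 106)**2 = ((-10 + (2*(-5 + 2))**2 + 9*(2*(-5 + 2))) - 106)**2 = ((-10 + (2*(-3))**2 + 9*(2*(-3))) - 106)**2 = ((-10 + (-6)**2 + 9*(-6)) - 106)**2 = ((-10 + 36 - 54) - 106)**2 = (-28 - 106)**2 = (-134)**2 = 17956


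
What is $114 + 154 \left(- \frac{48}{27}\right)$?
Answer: $- \frac{1438}{9} \approx -159.78$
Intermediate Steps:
$114 + 154 \left(- \frac{48}{27}\right) = 114 + 154 \left(\left(-48\right) \frac{1}{27}\right) = 114 + 154 \left(- \frac{16}{9}\right) = 114 - \frac{2464}{9} = - \frac{1438}{9}$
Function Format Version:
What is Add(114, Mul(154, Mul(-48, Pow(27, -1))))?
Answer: Rational(-1438, 9) ≈ -159.78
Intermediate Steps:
Add(114, Mul(154, Mul(-48, Pow(27, -1)))) = Add(114, Mul(154, Mul(-48, Rational(1, 27)))) = Add(114, Mul(154, Rational(-16, 9))) = Add(114, Rational(-2464, 9)) = Rational(-1438, 9)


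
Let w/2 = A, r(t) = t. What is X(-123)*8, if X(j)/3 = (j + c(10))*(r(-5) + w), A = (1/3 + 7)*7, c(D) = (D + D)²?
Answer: 649288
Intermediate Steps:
c(D) = 4*D² (c(D) = (2*D)² = 4*D²)
A = 154/3 (A = (⅓ + 7)*7 = (22/3)*7 = 154/3 ≈ 51.333)
w = 308/3 (w = 2*(154/3) = 308/3 ≈ 102.67)
X(j) = 117200 + 293*j (X(j) = 3*((j + 4*10²)*(-5 + 308/3)) = 3*((j + 4*100)*(293/3)) = 3*((j + 400)*(293/3)) = 3*((400 + j)*(293/3)) = 3*(117200/3 + 293*j/3) = 117200 + 293*j)
X(-123)*8 = (117200 + 293*(-123))*8 = (117200 - 36039)*8 = 81161*8 = 649288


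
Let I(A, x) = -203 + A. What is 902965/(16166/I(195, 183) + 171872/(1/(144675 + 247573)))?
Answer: 515980/38523683563 ≈ 1.3394e-5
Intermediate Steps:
902965/(16166/I(195, 183) + 171872/(1/(144675 + 247573))) = 902965/(16166/(-203 + 195) + 171872/(1/(144675 + 247573))) = 902965/(16166/(-8) + 171872/(1/392248)) = 902965/(16166*(-1/8) + 171872/(1/392248)) = 902965/(-8083/4 + 171872*392248) = 902965/(-8083/4 + 67416448256) = 902965/(269665784941/4) = 902965*(4/269665784941) = 515980/38523683563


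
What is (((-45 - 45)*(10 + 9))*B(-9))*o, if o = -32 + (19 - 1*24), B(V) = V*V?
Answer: 5124870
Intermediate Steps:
B(V) = V**2
o = -37 (o = -32 + (19 - 24) = -32 - 5 = -37)
(((-45 - 45)*(10 + 9))*B(-9))*o = (((-45 - 45)*(10 + 9))*(-9)**2)*(-37) = (-90*19*81)*(-37) = -1710*81*(-37) = -138510*(-37) = 5124870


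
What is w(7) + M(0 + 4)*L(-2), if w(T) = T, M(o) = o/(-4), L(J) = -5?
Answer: 12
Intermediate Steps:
M(o) = -o/4 (M(o) = o*(-¼) = -o/4)
w(7) + M(0 + 4)*L(-2) = 7 - (0 + 4)/4*(-5) = 7 - ¼*4*(-5) = 7 - 1*(-5) = 7 + 5 = 12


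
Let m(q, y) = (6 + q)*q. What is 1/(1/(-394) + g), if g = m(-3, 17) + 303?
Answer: 394/115835 ≈ 0.0034014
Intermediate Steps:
m(q, y) = q*(6 + q)
g = 294 (g = -3*(6 - 3) + 303 = -3*3 + 303 = -9 + 303 = 294)
1/(1/(-394) + g) = 1/(1/(-394) + 294) = 1/(-1/394 + 294) = 1/(115835/394) = 394/115835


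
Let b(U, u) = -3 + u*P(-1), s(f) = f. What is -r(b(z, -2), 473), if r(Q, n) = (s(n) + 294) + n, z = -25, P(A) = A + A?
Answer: -1240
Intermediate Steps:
P(A) = 2*A
b(U, u) = -3 - 2*u (b(U, u) = -3 + u*(2*(-1)) = -3 + u*(-2) = -3 - 2*u)
r(Q, n) = 294 + 2*n (r(Q, n) = (n + 294) + n = (294 + n) + n = 294 + 2*n)
-r(b(z, -2), 473) = -(294 + 2*473) = -(294 + 946) = -1*1240 = -1240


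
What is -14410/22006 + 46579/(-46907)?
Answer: -850473672/516117721 ≈ -1.6478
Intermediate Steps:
-14410/22006 + 46579/(-46907) = -14410*1/22006 + 46579*(-1/46907) = -7205/11003 - 46579/46907 = -850473672/516117721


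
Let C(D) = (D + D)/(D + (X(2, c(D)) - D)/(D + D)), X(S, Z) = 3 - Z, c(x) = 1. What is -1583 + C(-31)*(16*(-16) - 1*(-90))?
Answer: -3732869/1955 ≈ -1909.4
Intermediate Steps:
C(D) = 2*D/(D + (2 - D)/(2*D)) (C(D) = (D + D)/(D + ((3 - 1*1) - D)/(D + D)) = (2*D)/(D + ((3 - 1) - D)/((2*D))) = (2*D)/(D + (2 - D)*(1/(2*D))) = (2*D)/(D + (2 - D)/(2*D)) = 2*D/(D + (2 - D)/(2*D)))
-1583 + C(-31)*(16*(-16) - 1*(-90)) = -1583 + (4*(-31)**2/(2 - 1*(-31) + 2*(-31)**2))*(16*(-16) - 1*(-90)) = -1583 + (4*961/(2 + 31 + 2*961))*(-256 + 90) = -1583 + (4*961/(2 + 31 + 1922))*(-166) = -1583 + (4*961/1955)*(-166) = -1583 + (4*961*(1/1955))*(-166) = -1583 + (3844/1955)*(-166) = -1583 - 638104/1955 = -3732869/1955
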